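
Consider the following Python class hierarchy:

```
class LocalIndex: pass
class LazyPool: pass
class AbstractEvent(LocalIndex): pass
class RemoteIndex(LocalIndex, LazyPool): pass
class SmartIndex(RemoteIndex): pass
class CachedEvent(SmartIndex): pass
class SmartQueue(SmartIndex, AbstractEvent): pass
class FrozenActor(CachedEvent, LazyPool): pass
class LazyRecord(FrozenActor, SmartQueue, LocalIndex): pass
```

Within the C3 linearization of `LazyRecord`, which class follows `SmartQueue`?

SmartIndex

L[LazyRecord] = LazyRecord + merge(L[FrozenActor], L[SmartQueue], L[LocalIndex], [FrozenActor SmartQueue LocalIndex])
  take FrozenActor:  [FrozenActor CachedEvent SmartIndex RemoteIndex LocalIndex LazyPool object] + [SmartQueue SmartIndex RemoteIndex AbstractEvent LocalIndex LazyPool object] + [LocalIndex object] + [FrozenActor SmartQueue LocalIndex]
  take CachedEvent:  [CachedEvent SmartIndex RemoteIndex LocalIndex LazyPool object] + [SmartQueue SmartIndex RemoteIndex AbstractEvent LocalIndex LazyPool object] + [LocalIndex object] + [SmartQueue LocalIndex]
  take SmartQueue:  [SmartIndex RemoteIndex LocalIndex LazyPool object] + [SmartQueue SmartIndex RemoteIndex AbstractEvent LocalIndex LazyPool object] + [LocalIndex object] + [SmartQueue LocalIndex]
  take SmartIndex:  [SmartIndex RemoteIndex LocalIndex LazyPool object] + [SmartIndex RemoteIndex AbstractEvent LocalIndex LazyPool object] + [LocalIndex object] + [LocalIndex]
  take RemoteIndex:  [RemoteIndex LocalIndex LazyPool object] + [RemoteIndex AbstractEvent LocalIndex LazyPool object] + [LocalIndex object] + [LocalIndex]
  take AbstractEvent:  [LocalIndex LazyPool object] + [AbstractEvent LocalIndex LazyPool object] + [LocalIndex object] + [LocalIndex]
  take LocalIndex:  [LocalIndex LazyPool object] + [LocalIndex LazyPool object] + [LocalIndex object] + [LocalIndex]
  take LazyPool:  [LazyPool object] + [LazyPool object] + [object]
  take object:  [object] + [object] + [object]
MRO: LazyRecord FrozenActor CachedEvent SmartQueue SmartIndex RemoteIndex AbstractEvent LocalIndex LazyPool object
SmartQueue is at position 3; next is SmartIndex.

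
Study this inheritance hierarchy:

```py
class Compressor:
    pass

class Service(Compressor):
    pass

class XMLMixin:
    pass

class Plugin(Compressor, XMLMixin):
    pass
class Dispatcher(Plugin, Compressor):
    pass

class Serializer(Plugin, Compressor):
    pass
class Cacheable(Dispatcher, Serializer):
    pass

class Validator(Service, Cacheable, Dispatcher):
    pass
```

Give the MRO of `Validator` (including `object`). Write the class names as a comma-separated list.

L[Validator] = Validator + merge(L[Service], L[Cacheable], L[Dispatcher], [Service Cacheable Dispatcher])
  take Service:  [Service Compressor object] + [Cacheable Dispatcher Serializer Plugin Compressor XMLMixin object] + [Dispatcher Plugin Compressor XMLMixin object] + [Service Cacheable Dispatcher]
  take Cacheable:  [Compressor object] + [Cacheable Dispatcher Serializer Plugin Compressor XMLMixin object] + [Dispatcher Plugin Compressor XMLMixin object] + [Cacheable Dispatcher]
  take Dispatcher:  [Compressor object] + [Dispatcher Serializer Plugin Compressor XMLMixin object] + [Dispatcher Plugin Compressor XMLMixin object] + [Dispatcher]
  take Serializer:  [Compressor object] + [Serializer Plugin Compressor XMLMixin object] + [Plugin Compressor XMLMixin object]
  take Plugin:  [Compressor object] + [Plugin Compressor XMLMixin object] + [Plugin Compressor XMLMixin object]
  take Compressor:  [Compressor object] + [Compressor XMLMixin object] + [Compressor XMLMixin object]
  take XMLMixin:  [object] + [XMLMixin object] + [XMLMixin object]
  take object:  [object] + [object] + [object]

Validator, Service, Cacheable, Dispatcher, Serializer, Plugin, Compressor, XMLMixin, object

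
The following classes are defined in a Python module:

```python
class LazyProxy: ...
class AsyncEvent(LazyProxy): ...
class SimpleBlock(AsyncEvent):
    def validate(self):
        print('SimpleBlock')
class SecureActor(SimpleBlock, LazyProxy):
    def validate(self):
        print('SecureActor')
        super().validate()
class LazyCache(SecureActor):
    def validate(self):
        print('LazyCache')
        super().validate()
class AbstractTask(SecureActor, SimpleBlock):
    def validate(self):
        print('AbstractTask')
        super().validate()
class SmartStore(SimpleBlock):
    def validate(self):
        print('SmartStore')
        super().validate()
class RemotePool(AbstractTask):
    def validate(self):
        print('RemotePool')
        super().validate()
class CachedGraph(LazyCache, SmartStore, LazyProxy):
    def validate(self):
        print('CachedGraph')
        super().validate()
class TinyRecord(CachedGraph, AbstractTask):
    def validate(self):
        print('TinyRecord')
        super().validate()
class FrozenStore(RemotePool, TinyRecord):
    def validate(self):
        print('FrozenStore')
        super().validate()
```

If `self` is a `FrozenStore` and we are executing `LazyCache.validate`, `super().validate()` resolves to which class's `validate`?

AbstractTask

L[FrozenStore] = FrozenStore + merge(L[RemotePool], L[TinyRecord], [RemotePool TinyRecord])
  take RemotePool:  [RemotePool AbstractTask SecureActor SimpleBlock AsyncEvent LazyProxy object] + [TinyRecord CachedGraph LazyCache AbstractTask SecureActor SmartStore SimpleBlock AsyncEvent LazyProxy object] + [RemotePool TinyRecord]
  take TinyRecord:  [AbstractTask SecureActor SimpleBlock AsyncEvent LazyProxy object] + [TinyRecord CachedGraph LazyCache AbstractTask SecureActor SmartStore SimpleBlock AsyncEvent LazyProxy object] + [TinyRecord]
  take CachedGraph:  [AbstractTask SecureActor SimpleBlock AsyncEvent LazyProxy object] + [CachedGraph LazyCache AbstractTask SecureActor SmartStore SimpleBlock AsyncEvent LazyProxy object]
  take LazyCache:  [AbstractTask SecureActor SimpleBlock AsyncEvent LazyProxy object] + [LazyCache AbstractTask SecureActor SmartStore SimpleBlock AsyncEvent LazyProxy object]
  take AbstractTask:  [AbstractTask SecureActor SimpleBlock AsyncEvent LazyProxy object] + [AbstractTask SecureActor SmartStore SimpleBlock AsyncEvent LazyProxy object]
  take SecureActor:  [SecureActor SimpleBlock AsyncEvent LazyProxy object] + [SecureActor SmartStore SimpleBlock AsyncEvent LazyProxy object]
  take SmartStore:  [SimpleBlock AsyncEvent LazyProxy object] + [SmartStore SimpleBlock AsyncEvent LazyProxy object]
  take SimpleBlock:  [SimpleBlock AsyncEvent LazyProxy object] + [SimpleBlock AsyncEvent LazyProxy object]
  take AsyncEvent:  [AsyncEvent LazyProxy object] + [AsyncEvent LazyProxy object]
  take LazyProxy:  [LazyProxy object] + [LazyProxy object]
  take object:  [object] + [object]
MRO: FrozenStore RemotePool TinyRecord CachedGraph LazyCache AbstractTask SecureActor SmartStore SimpleBlock AsyncEvent LazyProxy object
super() in LazyCache.validate on a FrozenStore instance goes to the class after LazyCache in FrozenStore's MRO: AbstractTask.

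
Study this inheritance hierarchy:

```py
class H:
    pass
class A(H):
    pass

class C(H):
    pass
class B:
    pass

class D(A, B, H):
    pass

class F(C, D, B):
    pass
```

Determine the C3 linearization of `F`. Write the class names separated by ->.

F -> C -> D -> A -> B -> H -> object

L[F] = F + merge(L[C], L[D], L[B], [C D B])
  take C:  [C H object] + [D A B H object] + [B object] + [C D B]
  take D:  [H object] + [D A B H object] + [B object] + [D B]
  take A:  [H object] + [A B H object] + [B object] + [B]
  take B:  [H object] + [B H object] + [B object] + [B]
  take H:  [H object] + [H object] + [object]
  take object:  [object] + [object] + [object]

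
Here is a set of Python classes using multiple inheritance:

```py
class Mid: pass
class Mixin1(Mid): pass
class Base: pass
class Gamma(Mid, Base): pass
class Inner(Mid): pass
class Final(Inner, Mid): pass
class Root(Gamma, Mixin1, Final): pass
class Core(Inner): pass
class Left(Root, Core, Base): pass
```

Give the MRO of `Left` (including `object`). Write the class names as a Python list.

L[Left] = Left + merge(L[Root], L[Core], L[Base], [Root Core Base])
  take Root:  [Root Gamma Mixin1 Final Inner Mid Base object] + [Core Inner Mid object] + [Base object] + [Root Core Base]
  take Gamma:  [Gamma Mixin1 Final Inner Mid Base object] + [Core Inner Mid object] + [Base object] + [Core Base]
  take Mixin1:  [Mixin1 Final Inner Mid Base object] + [Core Inner Mid object] + [Base object] + [Core Base]
  take Final:  [Final Inner Mid Base object] + [Core Inner Mid object] + [Base object] + [Core Base]
  take Core:  [Inner Mid Base object] + [Core Inner Mid object] + [Base object] + [Core Base]
  take Inner:  [Inner Mid Base object] + [Inner Mid object] + [Base object] + [Base]
  take Mid:  [Mid Base object] + [Mid object] + [Base object] + [Base]
  take Base:  [Base object] + [object] + [Base object] + [Base]
  take object:  [object] + [object] + [object]

[Left, Root, Gamma, Mixin1, Final, Core, Inner, Mid, Base, object]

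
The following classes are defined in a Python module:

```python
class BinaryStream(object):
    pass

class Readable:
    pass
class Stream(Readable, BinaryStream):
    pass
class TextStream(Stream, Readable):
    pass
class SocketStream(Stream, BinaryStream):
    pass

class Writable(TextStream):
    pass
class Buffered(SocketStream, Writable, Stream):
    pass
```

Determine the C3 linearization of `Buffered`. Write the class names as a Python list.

L[Buffered] = Buffered + merge(L[SocketStream], L[Writable], L[Stream], [SocketStream Writable Stream])
  take SocketStream:  [SocketStream Stream Readable BinaryStream object] + [Writable TextStream Stream Readable BinaryStream object] + [Stream Readable BinaryStream object] + [SocketStream Writable Stream]
  take Writable:  [Stream Readable BinaryStream object] + [Writable TextStream Stream Readable BinaryStream object] + [Stream Readable BinaryStream object] + [Writable Stream]
  take TextStream:  [Stream Readable BinaryStream object] + [TextStream Stream Readable BinaryStream object] + [Stream Readable BinaryStream object] + [Stream]
  take Stream:  [Stream Readable BinaryStream object] + [Stream Readable BinaryStream object] + [Stream Readable BinaryStream object] + [Stream]
  take Readable:  [Readable BinaryStream object] + [Readable BinaryStream object] + [Readable BinaryStream object]
  take BinaryStream:  [BinaryStream object] + [BinaryStream object] + [BinaryStream object]
  take object:  [object] + [object] + [object]

[Buffered, SocketStream, Writable, TextStream, Stream, Readable, BinaryStream, object]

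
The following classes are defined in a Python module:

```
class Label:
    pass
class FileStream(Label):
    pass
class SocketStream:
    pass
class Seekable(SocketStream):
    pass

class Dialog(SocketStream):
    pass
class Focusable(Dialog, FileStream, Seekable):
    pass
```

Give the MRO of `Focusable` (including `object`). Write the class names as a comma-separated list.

L[Focusable] = Focusable + merge(L[Dialog], L[FileStream], L[Seekable], [Dialog FileStream Seekable])
  take Dialog:  [Dialog SocketStream object] + [FileStream Label object] + [Seekable SocketStream object] + [Dialog FileStream Seekable]
  take FileStream:  [SocketStream object] + [FileStream Label object] + [Seekable SocketStream object] + [FileStream Seekable]
  take Label:  [SocketStream object] + [Label object] + [Seekable SocketStream object] + [Seekable]
  take Seekable:  [SocketStream object] + [object] + [Seekable SocketStream object] + [Seekable]
  take SocketStream:  [SocketStream object] + [object] + [SocketStream object]
  take object:  [object] + [object] + [object]

Focusable, Dialog, FileStream, Label, Seekable, SocketStream, object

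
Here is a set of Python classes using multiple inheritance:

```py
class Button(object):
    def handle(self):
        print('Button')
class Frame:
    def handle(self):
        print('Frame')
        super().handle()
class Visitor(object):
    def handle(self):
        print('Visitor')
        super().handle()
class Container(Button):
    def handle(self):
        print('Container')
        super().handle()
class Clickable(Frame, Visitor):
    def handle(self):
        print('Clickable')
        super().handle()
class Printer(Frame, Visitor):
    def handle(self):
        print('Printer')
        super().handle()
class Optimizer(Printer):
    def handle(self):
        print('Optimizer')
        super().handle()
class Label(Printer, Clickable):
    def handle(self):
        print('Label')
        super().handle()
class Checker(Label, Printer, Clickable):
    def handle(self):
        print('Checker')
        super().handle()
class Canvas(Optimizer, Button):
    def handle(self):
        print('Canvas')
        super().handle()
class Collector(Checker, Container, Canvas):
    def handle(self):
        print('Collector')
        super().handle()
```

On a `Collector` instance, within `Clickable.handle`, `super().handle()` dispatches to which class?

Frame

L[Collector] = Collector + merge(L[Checker], L[Container], L[Canvas], [Checker Container Canvas])
  take Checker:  [Checker Label Printer Clickable Frame Visitor object] + [Container Button object] + [Canvas Optimizer Printer Frame Visitor Button object] + [Checker Container Canvas]
  take Label:  [Label Printer Clickable Frame Visitor object] + [Container Button object] + [Canvas Optimizer Printer Frame Visitor Button object] + [Container Canvas]
  take Container:  [Printer Clickable Frame Visitor object] + [Container Button object] + [Canvas Optimizer Printer Frame Visitor Button object] + [Container Canvas]
  take Canvas:  [Printer Clickable Frame Visitor object] + [Button object] + [Canvas Optimizer Printer Frame Visitor Button object] + [Canvas]
  take Optimizer:  [Printer Clickable Frame Visitor object] + [Button object] + [Optimizer Printer Frame Visitor Button object]
  take Printer:  [Printer Clickable Frame Visitor object] + [Button object] + [Printer Frame Visitor Button object]
  take Clickable:  [Clickable Frame Visitor object] + [Button object] + [Frame Visitor Button object]
  take Frame:  [Frame Visitor object] + [Button object] + [Frame Visitor Button object]
  take Visitor:  [Visitor object] + [Button object] + [Visitor Button object]
  take Button:  [object] + [Button object] + [Button object]
  take object:  [object] + [object] + [object]
MRO: Collector Checker Label Container Canvas Optimizer Printer Clickable Frame Visitor Button object
super() in Clickable.handle on a Collector instance goes to the class after Clickable in Collector's MRO: Frame.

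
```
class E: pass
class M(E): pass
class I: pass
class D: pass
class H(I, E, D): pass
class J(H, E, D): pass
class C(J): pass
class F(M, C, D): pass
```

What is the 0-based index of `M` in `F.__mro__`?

1

L[F] = F + merge(L[M], L[C], L[D], [M C D])
  take M:  [M E object] + [C J H I E D object] + [D object] + [M C D]
  take C:  [E object] + [C J H I E D object] + [D object] + [C D]
  take J:  [E object] + [J H I E D object] + [D object] + [D]
  take H:  [E object] + [H I E D object] + [D object] + [D]
  take I:  [E object] + [I E D object] + [D object] + [D]
  take E:  [E object] + [E D object] + [D object] + [D]
  take D:  [object] + [D object] + [D object] + [D]
  take object:  [object] + [object] + [object]
MRO: F M C J H I E D object
M sits at index 1.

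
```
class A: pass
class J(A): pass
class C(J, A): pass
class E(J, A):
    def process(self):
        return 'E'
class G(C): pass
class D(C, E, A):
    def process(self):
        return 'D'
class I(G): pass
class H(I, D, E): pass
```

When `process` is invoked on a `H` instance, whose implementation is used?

L[H] = H + merge(L[I], L[D], L[E], [I D E])
  take I:  [I G C J A object] + [D C E J A object] + [E J A object] + [I D E]
  take G:  [G C J A object] + [D C E J A object] + [E J A object] + [D E]
  take D:  [C J A object] + [D C E J A object] + [E J A object] + [D E]
  take C:  [C J A object] + [C E J A object] + [E J A object] + [E]
  take E:  [J A object] + [E J A object] + [E J A object] + [E]
  take J:  [J A object] + [J A object] + [J A object]
  take A:  [A object] + [A object] + [A object]
  take object:  [object] + [object] + [object]
MRO: H I G D C E J A object
process is defined in: D, E. First along the MRO is D.

D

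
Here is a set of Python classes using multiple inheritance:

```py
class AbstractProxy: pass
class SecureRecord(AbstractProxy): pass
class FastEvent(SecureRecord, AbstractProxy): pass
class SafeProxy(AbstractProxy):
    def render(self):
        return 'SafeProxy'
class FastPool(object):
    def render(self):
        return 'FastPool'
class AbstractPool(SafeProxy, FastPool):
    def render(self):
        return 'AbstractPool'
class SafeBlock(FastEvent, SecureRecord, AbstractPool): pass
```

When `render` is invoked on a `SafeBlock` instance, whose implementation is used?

AbstractPool

L[SafeBlock] = SafeBlock + merge(L[FastEvent], L[SecureRecord], L[AbstractPool], [FastEvent SecureRecord AbstractPool])
  take FastEvent:  [FastEvent SecureRecord AbstractProxy object] + [SecureRecord AbstractProxy object] + [AbstractPool SafeProxy AbstractProxy FastPool object] + [FastEvent SecureRecord AbstractPool]
  take SecureRecord:  [SecureRecord AbstractProxy object] + [SecureRecord AbstractProxy object] + [AbstractPool SafeProxy AbstractProxy FastPool object] + [SecureRecord AbstractPool]
  take AbstractPool:  [AbstractProxy object] + [AbstractProxy object] + [AbstractPool SafeProxy AbstractProxy FastPool object] + [AbstractPool]
  take SafeProxy:  [AbstractProxy object] + [AbstractProxy object] + [SafeProxy AbstractProxy FastPool object]
  take AbstractProxy:  [AbstractProxy object] + [AbstractProxy object] + [AbstractProxy FastPool object]
  take FastPool:  [object] + [object] + [FastPool object]
  take object:  [object] + [object] + [object]
MRO: SafeBlock FastEvent SecureRecord AbstractPool SafeProxy AbstractProxy FastPool object
render is defined in: AbstractPool, FastPool, SafeProxy. First along the MRO is AbstractPool.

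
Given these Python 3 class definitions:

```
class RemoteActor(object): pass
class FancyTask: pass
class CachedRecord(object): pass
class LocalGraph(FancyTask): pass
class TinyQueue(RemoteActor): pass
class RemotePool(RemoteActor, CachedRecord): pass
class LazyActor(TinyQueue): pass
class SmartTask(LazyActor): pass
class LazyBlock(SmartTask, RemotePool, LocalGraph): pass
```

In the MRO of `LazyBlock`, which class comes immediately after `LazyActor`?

TinyQueue

L[LazyBlock] = LazyBlock + merge(L[SmartTask], L[RemotePool], L[LocalGraph], [SmartTask RemotePool LocalGraph])
  take SmartTask:  [SmartTask LazyActor TinyQueue RemoteActor object] + [RemotePool RemoteActor CachedRecord object] + [LocalGraph FancyTask object] + [SmartTask RemotePool LocalGraph]
  take LazyActor:  [LazyActor TinyQueue RemoteActor object] + [RemotePool RemoteActor CachedRecord object] + [LocalGraph FancyTask object] + [RemotePool LocalGraph]
  take TinyQueue:  [TinyQueue RemoteActor object] + [RemotePool RemoteActor CachedRecord object] + [LocalGraph FancyTask object] + [RemotePool LocalGraph]
  take RemotePool:  [RemoteActor object] + [RemotePool RemoteActor CachedRecord object] + [LocalGraph FancyTask object] + [RemotePool LocalGraph]
  take RemoteActor:  [RemoteActor object] + [RemoteActor CachedRecord object] + [LocalGraph FancyTask object] + [LocalGraph]
  take CachedRecord:  [object] + [CachedRecord object] + [LocalGraph FancyTask object] + [LocalGraph]
  take LocalGraph:  [object] + [object] + [LocalGraph FancyTask object] + [LocalGraph]
  take FancyTask:  [object] + [object] + [FancyTask object]
  take object:  [object] + [object] + [object]
MRO: LazyBlock SmartTask LazyActor TinyQueue RemotePool RemoteActor CachedRecord LocalGraph FancyTask object
LazyActor is at position 2; next is TinyQueue.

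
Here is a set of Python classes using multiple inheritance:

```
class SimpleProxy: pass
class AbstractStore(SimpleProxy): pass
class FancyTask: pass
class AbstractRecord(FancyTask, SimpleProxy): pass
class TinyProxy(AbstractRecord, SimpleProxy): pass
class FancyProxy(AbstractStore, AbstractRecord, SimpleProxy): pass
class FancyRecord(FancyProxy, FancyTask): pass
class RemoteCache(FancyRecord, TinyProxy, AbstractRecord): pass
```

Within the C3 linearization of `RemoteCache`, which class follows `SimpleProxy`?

object

L[RemoteCache] = RemoteCache + merge(L[FancyRecord], L[TinyProxy], L[AbstractRecord], [FancyRecord TinyProxy AbstractRecord])
  take FancyRecord:  [FancyRecord FancyProxy AbstractStore AbstractRecord FancyTask SimpleProxy object] + [TinyProxy AbstractRecord FancyTask SimpleProxy object] + [AbstractRecord FancyTask SimpleProxy object] + [FancyRecord TinyProxy AbstractRecord]
  take FancyProxy:  [FancyProxy AbstractStore AbstractRecord FancyTask SimpleProxy object] + [TinyProxy AbstractRecord FancyTask SimpleProxy object] + [AbstractRecord FancyTask SimpleProxy object] + [TinyProxy AbstractRecord]
  take AbstractStore:  [AbstractStore AbstractRecord FancyTask SimpleProxy object] + [TinyProxy AbstractRecord FancyTask SimpleProxy object] + [AbstractRecord FancyTask SimpleProxy object] + [TinyProxy AbstractRecord]
  take TinyProxy:  [AbstractRecord FancyTask SimpleProxy object] + [TinyProxy AbstractRecord FancyTask SimpleProxy object] + [AbstractRecord FancyTask SimpleProxy object] + [TinyProxy AbstractRecord]
  take AbstractRecord:  [AbstractRecord FancyTask SimpleProxy object] + [AbstractRecord FancyTask SimpleProxy object] + [AbstractRecord FancyTask SimpleProxy object] + [AbstractRecord]
  take FancyTask:  [FancyTask SimpleProxy object] + [FancyTask SimpleProxy object] + [FancyTask SimpleProxy object]
  take SimpleProxy:  [SimpleProxy object] + [SimpleProxy object] + [SimpleProxy object]
  take object:  [object] + [object] + [object]
MRO: RemoteCache FancyRecord FancyProxy AbstractStore TinyProxy AbstractRecord FancyTask SimpleProxy object
SimpleProxy is at position 7; next is object.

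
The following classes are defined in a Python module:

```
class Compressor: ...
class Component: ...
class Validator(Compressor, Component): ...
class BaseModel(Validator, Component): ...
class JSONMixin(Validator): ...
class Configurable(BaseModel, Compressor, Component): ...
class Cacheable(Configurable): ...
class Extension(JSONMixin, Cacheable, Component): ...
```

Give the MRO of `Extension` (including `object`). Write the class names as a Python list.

[Extension, JSONMixin, Cacheable, Configurable, BaseModel, Validator, Compressor, Component, object]

L[Extension] = Extension + merge(L[JSONMixin], L[Cacheable], L[Component], [JSONMixin Cacheable Component])
  take JSONMixin:  [JSONMixin Validator Compressor Component object] + [Cacheable Configurable BaseModel Validator Compressor Component object] + [Component object] + [JSONMixin Cacheable Component]
  take Cacheable:  [Validator Compressor Component object] + [Cacheable Configurable BaseModel Validator Compressor Component object] + [Component object] + [Cacheable Component]
  take Configurable:  [Validator Compressor Component object] + [Configurable BaseModel Validator Compressor Component object] + [Component object] + [Component]
  take BaseModel:  [Validator Compressor Component object] + [BaseModel Validator Compressor Component object] + [Component object] + [Component]
  take Validator:  [Validator Compressor Component object] + [Validator Compressor Component object] + [Component object] + [Component]
  take Compressor:  [Compressor Component object] + [Compressor Component object] + [Component object] + [Component]
  take Component:  [Component object] + [Component object] + [Component object] + [Component]
  take object:  [object] + [object] + [object]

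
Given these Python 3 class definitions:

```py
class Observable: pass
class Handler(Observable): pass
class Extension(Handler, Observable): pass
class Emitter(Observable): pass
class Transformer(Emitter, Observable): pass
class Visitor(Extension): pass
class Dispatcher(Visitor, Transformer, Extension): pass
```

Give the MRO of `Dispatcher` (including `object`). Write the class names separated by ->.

L[Dispatcher] = Dispatcher + merge(L[Visitor], L[Transformer], L[Extension], [Visitor Transformer Extension])
  take Visitor:  [Visitor Extension Handler Observable object] + [Transformer Emitter Observable object] + [Extension Handler Observable object] + [Visitor Transformer Extension]
  take Transformer:  [Extension Handler Observable object] + [Transformer Emitter Observable object] + [Extension Handler Observable object] + [Transformer Extension]
  take Extension:  [Extension Handler Observable object] + [Emitter Observable object] + [Extension Handler Observable object] + [Extension]
  take Handler:  [Handler Observable object] + [Emitter Observable object] + [Handler Observable object]
  take Emitter:  [Observable object] + [Emitter Observable object] + [Observable object]
  take Observable:  [Observable object] + [Observable object] + [Observable object]
  take object:  [object] + [object] + [object]

Dispatcher -> Visitor -> Transformer -> Extension -> Handler -> Emitter -> Observable -> object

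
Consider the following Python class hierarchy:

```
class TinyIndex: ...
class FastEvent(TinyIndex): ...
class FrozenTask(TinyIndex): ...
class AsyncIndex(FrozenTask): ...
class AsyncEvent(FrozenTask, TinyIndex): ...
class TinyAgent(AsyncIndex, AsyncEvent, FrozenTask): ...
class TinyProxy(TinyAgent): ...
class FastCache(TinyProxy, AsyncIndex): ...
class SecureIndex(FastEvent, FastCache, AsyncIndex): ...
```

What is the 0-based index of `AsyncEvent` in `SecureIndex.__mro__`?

6

L[SecureIndex] = SecureIndex + merge(L[FastEvent], L[FastCache], L[AsyncIndex], [FastEvent FastCache AsyncIndex])
  take FastEvent:  [FastEvent TinyIndex object] + [FastCache TinyProxy TinyAgent AsyncIndex AsyncEvent FrozenTask TinyIndex object] + [AsyncIndex FrozenTask TinyIndex object] + [FastEvent FastCache AsyncIndex]
  take FastCache:  [TinyIndex object] + [FastCache TinyProxy TinyAgent AsyncIndex AsyncEvent FrozenTask TinyIndex object] + [AsyncIndex FrozenTask TinyIndex object] + [FastCache AsyncIndex]
  take TinyProxy:  [TinyIndex object] + [TinyProxy TinyAgent AsyncIndex AsyncEvent FrozenTask TinyIndex object] + [AsyncIndex FrozenTask TinyIndex object] + [AsyncIndex]
  take TinyAgent:  [TinyIndex object] + [TinyAgent AsyncIndex AsyncEvent FrozenTask TinyIndex object] + [AsyncIndex FrozenTask TinyIndex object] + [AsyncIndex]
  take AsyncIndex:  [TinyIndex object] + [AsyncIndex AsyncEvent FrozenTask TinyIndex object] + [AsyncIndex FrozenTask TinyIndex object] + [AsyncIndex]
  take AsyncEvent:  [TinyIndex object] + [AsyncEvent FrozenTask TinyIndex object] + [FrozenTask TinyIndex object]
  take FrozenTask:  [TinyIndex object] + [FrozenTask TinyIndex object] + [FrozenTask TinyIndex object]
  take TinyIndex:  [TinyIndex object] + [TinyIndex object] + [TinyIndex object]
  take object:  [object] + [object] + [object]
MRO: SecureIndex FastEvent FastCache TinyProxy TinyAgent AsyncIndex AsyncEvent FrozenTask TinyIndex object
AsyncEvent sits at index 6.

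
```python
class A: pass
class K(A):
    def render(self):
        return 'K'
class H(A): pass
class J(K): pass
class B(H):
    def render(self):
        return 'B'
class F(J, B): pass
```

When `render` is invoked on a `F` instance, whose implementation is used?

K

L[F] = F + merge(L[J], L[B], [J B])
  take J:  [J K A object] + [B H A object] + [J B]
  take K:  [K A object] + [B H A object] + [B]
  take B:  [A object] + [B H A object] + [B]
  take H:  [A object] + [H A object]
  take A:  [A object] + [A object]
  take object:  [object] + [object]
MRO: F J K B H A object
render is defined in: B, K. First along the MRO is K.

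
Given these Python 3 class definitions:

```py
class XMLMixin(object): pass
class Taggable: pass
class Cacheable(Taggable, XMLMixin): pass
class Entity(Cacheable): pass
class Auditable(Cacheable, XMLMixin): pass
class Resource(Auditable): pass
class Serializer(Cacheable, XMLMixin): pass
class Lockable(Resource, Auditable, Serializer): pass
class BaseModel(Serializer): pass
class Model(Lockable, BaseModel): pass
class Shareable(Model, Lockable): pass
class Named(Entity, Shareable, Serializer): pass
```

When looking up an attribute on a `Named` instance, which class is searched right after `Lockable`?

L[Named] = Named + merge(L[Entity], L[Shareable], L[Serializer], [Entity Shareable Serializer])
  take Entity:  [Entity Cacheable Taggable XMLMixin object] + [Shareable Model Lockable Resource Auditable BaseModel Serializer Cacheable Taggable XMLMixin object] + [Serializer Cacheable Taggable XMLMixin object] + [Entity Shareable Serializer]
  take Shareable:  [Cacheable Taggable XMLMixin object] + [Shareable Model Lockable Resource Auditable BaseModel Serializer Cacheable Taggable XMLMixin object] + [Serializer Cacheable Taggable XMLMixin object] + [Shareable Serializer]
  take Model:  [Cacheable Taggable XMLMixin object] + [Model Lockable Resource Auditable BaseModel Serializer Cacheable Taggable XMLMixin object] + [Serializer Cacheable Taggable XMLMixin object] + [Serializer]
  take Lockable:  [Cacheable Taggable XMLMixin object] + [Lockable Resource Auditable BaseModel Serializer Cacheable Taggable XMLMixin object] + [Serializer Cacheable Taggable XMLMixin object] + [Serializer]
  take Resource:  [Cacheable Taggable XMLMixin object] + [Resource Auditable BaseModel Serializer Cacheable Taggable XMLMixin object] + [Serializer Cacheable Taggable XMLMixin object] + [Serializer]
  take Auditable:  [Cacheable Taggable XMLMixin object] + [Auditable BaseModel Serializer Cacheable Taggable XMLMixin object] + [Serializer Cacheable Taggable XMLMixin object] + [Serializer]
  take BaseModel:  [Cacheable Taggable XMLMixin object] + [BaseModel Serializer Cacheable Taggable XMLMixin object] + [Serializer Cacheable Taggable XMLMixin object] + [Serializer]
  take Serializer:  [Cacheable Taggable XMLMixin object] + [Serializer Cacheable Taggable XMLMixin object] + [Serializer Cacheable Taggable XMLMixin object] + [Serializer]
  take Cacheable:  [Cacheable Taggable XMLMixin object] + [Cacheable Taggable XMLMixin object] + [Cacheable Taggable XMLMixin object]
  take Taggable:  [Taggable XMLMixin object] + [Taggable XMLMixin object] + [Taggable XMLMixin object]
  take XMLMixin:  [XMLMixin object] + [XMLMixin object] + [XMLMixin object]
  take object:  [object] + [object] + [object]
MRO: Named Entity Shareable Model Lockable Resource Auditable BaseModel Serializer Cacheable Taggable XMLMixin object
Lockable is at position 4; next is Resource.

Resource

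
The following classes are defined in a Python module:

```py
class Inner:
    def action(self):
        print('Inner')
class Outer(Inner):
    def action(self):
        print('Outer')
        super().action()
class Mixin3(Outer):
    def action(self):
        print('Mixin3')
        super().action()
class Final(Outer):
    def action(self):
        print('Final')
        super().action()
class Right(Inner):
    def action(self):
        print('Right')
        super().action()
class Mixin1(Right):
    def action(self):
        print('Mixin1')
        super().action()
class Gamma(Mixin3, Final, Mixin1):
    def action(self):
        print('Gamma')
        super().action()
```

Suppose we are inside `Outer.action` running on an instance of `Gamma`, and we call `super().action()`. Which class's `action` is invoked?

L[Gamma] = Gamma + merge(L[Mixin3], L[Final], L[Mixin1], [Mixin3 Final Mixin1])
  take Mixin3:  [Mixin3 Outer Inner object] + [Final Outer Inner object] + [Mixin1 Right Inner object] + [Mixin3 Final Mixin1]
  take Final:  [Outer Inner object] + [Final Outer Inner object] + [Mixin1 Right Inner object] + [Final Mixin1]
  take Outer:  [Outer Inner object] + [Outer Inner object] + [Mixin1 Right Inner object] + [Mixin1]
  take Mixin1:  [Inner object] + [Inner object] + [Mixin1 Right Inner object] + [Mixin1]
  take Right:  [Inner object] + [Inner object] + [Right Inner object]
  take Inner:  [Inner object] + [Inner object] + [Inner object]
  take object:  [object] + [object] + [object]
MRO: Gamma Mixin3 Final Outer Mixin1 Right Inner object
super() in Outer.action on a Gamma instance goes to the class after Outer in Gamma's MRO: Mixin1.

Mixin1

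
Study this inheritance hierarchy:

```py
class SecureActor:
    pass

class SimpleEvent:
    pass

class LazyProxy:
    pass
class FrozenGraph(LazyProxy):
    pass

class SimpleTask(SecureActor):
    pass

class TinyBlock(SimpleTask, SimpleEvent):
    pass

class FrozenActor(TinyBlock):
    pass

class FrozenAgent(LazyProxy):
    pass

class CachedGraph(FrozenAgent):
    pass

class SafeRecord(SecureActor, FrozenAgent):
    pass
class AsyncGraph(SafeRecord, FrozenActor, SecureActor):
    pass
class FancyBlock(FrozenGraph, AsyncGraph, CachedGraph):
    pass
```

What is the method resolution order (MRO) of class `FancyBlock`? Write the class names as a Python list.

[FancyBlock, FrozenGraph, AsyncGraph, SafeRecord, FrozenActor, TinyBlock, SimpleTask, SecureActor, CachedGraph, FrozenAgent, LazyProxy, SimpleEvent, object]

L[FancyBlock] = FancyBlock + merge(L[FrozenGraph], L[AsyncGraph], L[CachedGraph], [FrozenGraph AsyncGraph CachedGraph])
  take FrozenGraph:  [FrozenGraph LazyProxy object] + [AsyncGraph SafeRecord FrozenActor TinyBlock SimpleTask SecureActor FrozenAgent LazyProxy SimpleEvent object] + [CachedGraph FrozenAgent LazyProxy object] + [FrozenGraph AsyncGraph CachedGraph]
  take AsyncGraph:  [LazyProxy object] + [AsyncGraph SafeRecord FrozenActor TinyBlock SimpleTask SecureActor FrozenAgent LazyProxy SimpleEvent object] + [CachedGraph FrozenAgent LazyProxy object] + [AsyncGraph CachedGraph]
  take SafeRecord:  [LazyProxy object] + [SafeRecord FrozenActor TinyBlock SimpleTask SecureActor FrozenAgent LazyProxy SimpleEvent object] + [CachedGraph FrozenAgent LazyProxy object] + [CachedGraph]
  take FrozenActor:  [LazyProxy object] + [FrozenActor TinyBlock SimpleTask SecureActor FrozenAgent LazyProxy SimpleEvent object] + [CachedGraph FrozenAgent LazyProxy object] + [CachedGraph]
  take TinyBlock:  [LazyProxy object] + [TinyBlock SimpleTask SecureActor FrozenAgent LazyProxy SimpleEvent object] + [CachedGraph FrozenAgent LazyProxy object] + [CachedGraph]
  take SimpleTask:  [LazyProxy object] + [SimpleTask SecureActor FrozenAgent LazyProxy SimpleEvent object] + [CachedGraph FrozenAgent LazyProxy object] + [CachedGraph]
  take SecureActor:  [LazyProxy object] + [SecureActor FrozenAgent LazyProxy SimpleEvent object] + [CachedGraph FrozenAgent LazyProxy object] + [CachedGraph]
  take CachedGraph:  [LazyProxy object] + [FrozenAgent LazyProxy SimpleEvent object] + [CachedGraph FrozenAgent LazyProxy object] + [CachedGraph]
  take FrozenAgent:  [LazyProxy object] + [FrozenAgent LazyProxy SimpleEvent object] + [FrozenAgent LazyProxy object]
  take LazyProxy:  [LazyProxy object] + [LazyProxy SimpleEvent object] + [LazyProxy object]
  take SimpleEvent:  [object] + [SimpleEvent object] + [object]
  take object:  [object] + [object] + [object]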